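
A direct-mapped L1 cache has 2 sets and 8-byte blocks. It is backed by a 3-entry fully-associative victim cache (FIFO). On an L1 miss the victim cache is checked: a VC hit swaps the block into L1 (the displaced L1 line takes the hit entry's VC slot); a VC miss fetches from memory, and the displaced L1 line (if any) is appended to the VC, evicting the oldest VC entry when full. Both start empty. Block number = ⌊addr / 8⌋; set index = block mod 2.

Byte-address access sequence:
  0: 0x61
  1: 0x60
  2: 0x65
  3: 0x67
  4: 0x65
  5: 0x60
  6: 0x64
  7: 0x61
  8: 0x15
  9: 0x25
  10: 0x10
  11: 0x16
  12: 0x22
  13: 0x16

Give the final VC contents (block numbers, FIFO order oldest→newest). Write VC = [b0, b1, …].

  [0] addr=0x61 blk=12 s=0: MISS | VC []
  [1] addr=0x60 blk=12 s=0: L1-HIT | VC []
  [2] addr=0x65 blk=12 s=0: L1-HIT | VC []
  [3] addr=0x67 blk=12 s=0: L1-HIT | VC []
  [4] addr=0x65 blk=12 s=0: L1-HIT | VC []
  [5] addr=0x60 blk=12 s=0: L1-HIT | VC []
  [6] addr=0x64 blk=12 s=0: L1-HIT | VC []
  [7] addr=0x61 blk=12 s=0: L1-HIT | VC []
  [8] addr=0x15 blk=2 s=0: MISS | VC [12]
  [9] addr=0x25 blk=4 s=0: MISS | VC [12, 2]
  [10] addr=0x10 blk=2 s=0: VC-HIT | VC [12, 4]
  [11] addr=0x16 blk=2 s=0: L1-HIT | VC [12, 4]
  [12] addr=0x22 blk=4 s=0: VC-HIT | VC [12, 2]
  [13] addr=0x16 blk=2 s=0: VC-HIT | VC [12, 4]

VC = [12, 4]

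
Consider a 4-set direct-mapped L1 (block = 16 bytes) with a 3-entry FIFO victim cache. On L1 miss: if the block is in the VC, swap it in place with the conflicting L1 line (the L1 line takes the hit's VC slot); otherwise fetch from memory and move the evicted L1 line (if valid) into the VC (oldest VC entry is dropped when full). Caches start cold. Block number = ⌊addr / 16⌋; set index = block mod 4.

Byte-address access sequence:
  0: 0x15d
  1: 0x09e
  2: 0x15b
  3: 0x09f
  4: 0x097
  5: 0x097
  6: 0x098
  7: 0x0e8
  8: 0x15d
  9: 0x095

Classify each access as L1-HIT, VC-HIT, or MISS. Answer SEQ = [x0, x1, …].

#0 0x15d→b21/s1 MISS; vc=[]
#1 0x9e→b9/s1 MISS; vc=[21]
#2 0x15b→b21/s1 VC-HIT; vc=[9]
#3 0x9f→b9/s1 VC-HIT; vc=[21]
#4 0x97→b9/s1 L1-HIT; vc=[21]
#5 0x97→b9/s1 L1-HIT; vc=[21]
#6 0x98→b9/s1 L1-HIT; vc=[21]
#7 0xe8→b14/s2 MISS; vc=[21]
#8 0x15d→b21/s1 VC-HIT; vc=[9]
#9 0x95→b9/s1 VC-HIT; vc=[21]

SEQ = [MISS, MISS, VC-HIT, VC-HIT, L1-HIT, L1-HIT, L1-HIT, MISS, VC-HIT, VC-HIT]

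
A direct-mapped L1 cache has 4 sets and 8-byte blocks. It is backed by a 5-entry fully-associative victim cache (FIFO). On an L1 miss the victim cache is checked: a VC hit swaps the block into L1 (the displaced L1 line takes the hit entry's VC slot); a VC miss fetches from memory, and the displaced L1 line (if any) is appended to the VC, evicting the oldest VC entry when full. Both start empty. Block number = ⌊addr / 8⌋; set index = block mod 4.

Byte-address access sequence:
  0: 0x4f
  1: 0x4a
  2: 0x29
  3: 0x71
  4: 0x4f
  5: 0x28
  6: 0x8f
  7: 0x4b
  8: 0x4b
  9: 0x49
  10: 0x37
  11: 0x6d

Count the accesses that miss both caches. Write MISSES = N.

MISSES = 6

  [0] addr=0x4f blk=9 s=1: MISS | VC []
  [1] addr=0x4a blk=9 s=1: L1-HIT | VC []
  [2] addr=0x29 blk=5 s=1: MISS | VC [9]
  [3] addr=0x71 blk=14 s=2: MISS | VC [9]
  [4] addr=0x4f blk=9 s=1: VC-HIT | VC [5]
  [5] addr=0x28 blk=5 s=1: VC-HIT | VC [9]
  [6] addr=0x8f blk=17 s=1: MISS | VC [9, 5]
  [7] addr=0x4b blk=9 s=1: VC-HIT | VC [17, 5]
  [8] addr=0x4b blk=9 s=1: L1-HIT | VC [17, 5]
  [9] addr=0x49 blk=9 s=1: L1-HIT | VC [17, 5]
  [10] addr=0x37 blk=6 s=2: MISS | VC [17, 5, 14]
  [11] addr=0x6d blk=13 s=1: MISS | VC [17, 5, 14, 9]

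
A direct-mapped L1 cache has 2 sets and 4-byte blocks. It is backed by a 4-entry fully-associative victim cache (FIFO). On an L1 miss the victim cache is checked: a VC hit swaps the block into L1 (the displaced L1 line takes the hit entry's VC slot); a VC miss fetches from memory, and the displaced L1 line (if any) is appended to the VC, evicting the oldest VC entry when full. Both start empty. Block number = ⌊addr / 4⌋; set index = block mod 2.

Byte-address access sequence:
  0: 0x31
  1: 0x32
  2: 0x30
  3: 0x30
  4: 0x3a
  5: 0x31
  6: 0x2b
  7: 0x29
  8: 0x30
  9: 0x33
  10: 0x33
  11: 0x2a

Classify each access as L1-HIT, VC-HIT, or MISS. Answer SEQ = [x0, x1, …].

SEQ = [MISS, L1-HIT, L1-HIT, L1-HIT, MISS, VC-HIT, MISS, L1-HIT, VC-HIT, L1-HIT, L1-HIT, VC-HIT]

  [0] addr=0x31 blk=12 s=0: MISS | VC []
  [1] addr=0x32 blk=12 s=0: L1-HIT | VC []
  [2] addr=0x30 blk=12 s=0: L1-HIT | VC []
  [3] addr=0x30 blk=12 s=0: L1-HIT | VC []
  [4] addr=0x3a blk=14 s=0: MISS | VC [12]
  [5] addr=0x31 blk=12 s=0: VC-HIT | VC [14]
  [6] addr=0x2b blk=10 s=0: MISS | VC [14, 12]
  [7] addr=0x29 blk=10 s=0: L1-HIT | VC [14, 12]
  [8] addr=0x30 blk=12 s=0: VC-HIT | VC [14, 10]
  [9] addr=0x33 blk=12 s=0: L1-HIT | VC [14, 10]
  [10] addr=0x33 blk=12 s=0: L1-HIT | VC [14, 10]
  [11] addr=0x2a blk=10 s=0: VC-HIT | VC [14, 12]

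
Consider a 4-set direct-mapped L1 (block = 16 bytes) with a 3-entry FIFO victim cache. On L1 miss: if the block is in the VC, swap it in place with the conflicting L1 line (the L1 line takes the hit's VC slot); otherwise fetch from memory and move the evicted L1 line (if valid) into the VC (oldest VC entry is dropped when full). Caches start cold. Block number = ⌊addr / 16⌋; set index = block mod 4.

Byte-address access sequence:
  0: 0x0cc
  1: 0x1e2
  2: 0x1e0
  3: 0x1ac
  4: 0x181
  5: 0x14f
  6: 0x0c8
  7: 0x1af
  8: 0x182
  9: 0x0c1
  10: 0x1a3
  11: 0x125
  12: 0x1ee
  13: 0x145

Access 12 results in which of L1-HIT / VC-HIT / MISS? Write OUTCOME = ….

OUTCOME = MISS

  [0] addr=0xcc blk=12 s=0: MISS | VC []
  [1] addr=0x1e2 blk=30 s=2: MISS | VC []
  [2] addr=0x1e0 blk=30 s=2: L1-HIT | VC []
  [3] addr=0x1ac blk=26 s=2: MISS | VC [30]
  [4] addr=0x181 blk=24 s=0: MISS | VC [30, 12]
  [5] addr=0x14f blk=20 s=0: MISS | VC [30, 12, 24]
  [6] addr=0xc8 blk=12 s=0: VC-HIT | VC [30, 20, 24]
  [7] addr=0x1af blk=26 s=2: L1-HIT | VC [30, 20, 24]
  [8] addr=0x182 blk=24 s=0: VC-HIT | VC [30, 20, 12]
  [9] addr=0xc1 blk=12 s=0: VC-HIT | VC [30, 20, 24]
  [10] addr=0x1a3 blk=26 s=2: L1-HIT | VC [30, 20, 24]
  [11] addr=0x125 blk=18 s=2: MISS | VC [20, 24, 26]
  [12] addr=0x1ee blk=30 s=2: MISS | VC [24, 26, 18]
  [13] addr=0x145 blk=20 s=0: MISS | VC [26, 18, 12]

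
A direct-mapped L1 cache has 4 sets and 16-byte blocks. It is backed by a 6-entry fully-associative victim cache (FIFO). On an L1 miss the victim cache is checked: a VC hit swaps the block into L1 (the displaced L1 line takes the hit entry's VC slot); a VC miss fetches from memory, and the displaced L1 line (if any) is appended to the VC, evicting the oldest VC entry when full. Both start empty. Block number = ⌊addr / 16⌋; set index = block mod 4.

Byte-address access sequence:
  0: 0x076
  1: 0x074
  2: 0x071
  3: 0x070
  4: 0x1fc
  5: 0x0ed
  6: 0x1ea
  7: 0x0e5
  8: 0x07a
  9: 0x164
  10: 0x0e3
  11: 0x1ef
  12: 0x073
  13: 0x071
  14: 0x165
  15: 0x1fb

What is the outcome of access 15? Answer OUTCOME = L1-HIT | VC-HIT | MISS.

OUTCOME = VC-HIT

  [0] addr=0x76 blk=7 s=3: MISS | VC []
  [1] addr=0x74 blk=7 s=3: L1-HIT | VC []
  [2] addr=0x71 blk=7 s=3: L1-HIT | VC []
  [3] addr=0x70 blk=7 s=3: L1-HIT | VC []
  [4] addr=0x1fc blk=31 s=3: MISS | VC [7]
  [5] addr=0xed blk=14 s=2: MISS | VC [7]
  [6] addr=0x1ea blk=30 s=2: MISS | VC [7, 14]
  [7] addr=0xe5 blk=14 s=2: VC-HIT | VC [7, 30]
  [8] addr=0x7a blk=7 s=3: VC-HIT | VC [31, 30]
  [9] addr=0x164 blk=22 s=2: MISS | VC [31, 30, 14]
  [10] addr=0xe3 blk=14 s=2: VC-HIT | VC [31, 30, 22]
  [11] addr=0x1ef blk=30 s=2: VC-HIT | VC [31, 14, 22]
  [12] addr=0x73 blk=7 s=3: L1-HIT | VC [31, 14, 22]
  [13] addr=0x71 blk=7 s=3: L1-HIT | VC [31, 14, 22]
  [14] addr=0x165 blk=22 s=2: VC-HIT | VC [31, 14, 30]
  [15] addr=0x1fb blk=31 s=3: VC-HIT | VC [7, 14, 30]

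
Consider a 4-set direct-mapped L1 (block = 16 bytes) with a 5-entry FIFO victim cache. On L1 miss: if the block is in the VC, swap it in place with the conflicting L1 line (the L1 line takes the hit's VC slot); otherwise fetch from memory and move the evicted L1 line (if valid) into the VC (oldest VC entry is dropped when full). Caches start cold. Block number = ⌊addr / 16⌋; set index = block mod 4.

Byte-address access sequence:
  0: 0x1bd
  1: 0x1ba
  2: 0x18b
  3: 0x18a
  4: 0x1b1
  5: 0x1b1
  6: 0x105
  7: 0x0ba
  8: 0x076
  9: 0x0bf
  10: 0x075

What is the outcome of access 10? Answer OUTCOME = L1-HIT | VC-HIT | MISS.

OUTCOME = VC-HIT

  [0] addr=0x1bd blk=27 s=3: MISS | VC []
  [1] addr=0x1ba blk=27 s=3: L1-HIT | VC []
  [2] addr=0x18b blk=24 s=0: MISS | VC []
  [3] addr=0x18a blk=24 s=0: L1-HIT | VC []
  [4] addr=0x1b1 blk=27 s=3: L1-HIT | VC []
  [5] addr=0x1b1 blk=27 s=3: L1-HIT | VC []
  [6] addr=0x105 blk=16 s=0: MISS | VC [24]
  [7] addr=0xba blk=11 s=3: MISS | VC [24, 27]
  [8] addr=0x76 blk=7 s=3: MISS | VC [24, 27, 11]
  [9] addr=0xbf blk=11 s=3: VC-HIT | VC [24, 27, 7]
  [10] addr=0x75 blk=7 s=3: VC-HIT | VC [24, 27, 11]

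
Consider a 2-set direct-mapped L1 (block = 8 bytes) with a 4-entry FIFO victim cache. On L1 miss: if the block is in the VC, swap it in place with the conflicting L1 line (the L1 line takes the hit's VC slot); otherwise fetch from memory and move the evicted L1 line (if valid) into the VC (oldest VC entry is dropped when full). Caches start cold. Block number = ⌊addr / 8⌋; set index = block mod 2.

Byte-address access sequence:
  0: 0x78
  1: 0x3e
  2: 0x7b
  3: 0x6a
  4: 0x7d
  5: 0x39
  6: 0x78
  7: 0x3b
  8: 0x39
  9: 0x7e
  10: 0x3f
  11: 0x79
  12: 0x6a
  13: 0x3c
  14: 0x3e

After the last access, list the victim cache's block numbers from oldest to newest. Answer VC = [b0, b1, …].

VC = [13, 15]

#0 0x78→b15/s1 MISS; vc=[]
#1 0x3e→b7/s1 MISS; vc=[15]
#2 0x7b→b15/s1 VC-HIT; vc=[7]
#3 0x6a→b13/s1 MISS; vc=[7,15]
#4 0x7d→b15/s1 VC-HIT; vc=[7,13]
#5 0x39→b7/s1 VC-HIT; vc=[15,13]
#6 0x78→b15/s1 VC-HIT; vc=[7,13]
#7 0x3b→b7/s1 VC-HIT; vc=[15,13]
#8 0x39→b7/s1 L1-HIT; vc=[15,13]
#9 0x7e→b15/s1 VC-HIT; vc=[7,13]
#10 0x3f→b7/s1 VC-HIT; vc=[15,13]
#11 0x79→b15/s1 VC-HIT; vc=[7,13]
#12 0x6a→b13/s1 VC-HIT; vc=[7,15]
#13 0x3c→b7/s1 VC-HIT; vc=[13,15]
#14 0x3e→b7/s1 L1-HIT; vc=[13,15]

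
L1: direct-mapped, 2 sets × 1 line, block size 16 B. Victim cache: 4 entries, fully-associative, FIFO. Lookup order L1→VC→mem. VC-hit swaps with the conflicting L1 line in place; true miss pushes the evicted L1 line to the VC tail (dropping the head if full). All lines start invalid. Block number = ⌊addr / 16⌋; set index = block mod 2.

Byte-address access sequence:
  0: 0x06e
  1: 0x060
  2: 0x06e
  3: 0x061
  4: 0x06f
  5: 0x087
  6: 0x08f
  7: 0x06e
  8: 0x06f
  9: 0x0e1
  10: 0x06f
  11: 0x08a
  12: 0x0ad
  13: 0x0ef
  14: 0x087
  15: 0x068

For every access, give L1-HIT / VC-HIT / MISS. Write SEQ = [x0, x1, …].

SEQ = [MISS, L1-HIT, L1-HIT, L1-HIT, L1-HIT, MISS, L1-HIT, VC-HIT, L1-HIT, MISS, VC-HIT, VC-HIT, MISS, VC-HIT, VC-HIT, VC-HIT]

#0 0x6e→b6/s0 MISS; vc=[]
#1 0x60→b6/s0 L1-HIT; vc=[]
#2 0x6e→b6/s0 L1-HIT; vc=[]
#3 0x61→b6/s0 L1-HIT; vc=[]
#4 0x6f→b6/s0 L1-HIT; vc=[]
#5 0x87→b8/s0 MISS; vc=[6]
#6 0x8f→b8/s0 L1-HIT; vc=[6]
#7 0x6e→b6/s0 VC-HIT; vc=[8]
#8 0x6f→b6/s0 L1-HIT; vc=[8]
#9 0xe1→b14/s0 MISS; vc=[8,6]
#10 0x6f→b6/s0 VC-HIT; vc=[8,14]
#11 0x8a→b8/s0 VC-HIT; vc=[6,14]
#12 0xad→b10/s0 MISS; vc=[6,14,8]
#13 0xef→b14/s0 VC-HIT; vc=[6,10,8]
#14 0x87→b8/s0 VC-HIT; vc=[6,10,14]
#15 0x68→b6/s0 VC-HIT; vc=[8,10,14]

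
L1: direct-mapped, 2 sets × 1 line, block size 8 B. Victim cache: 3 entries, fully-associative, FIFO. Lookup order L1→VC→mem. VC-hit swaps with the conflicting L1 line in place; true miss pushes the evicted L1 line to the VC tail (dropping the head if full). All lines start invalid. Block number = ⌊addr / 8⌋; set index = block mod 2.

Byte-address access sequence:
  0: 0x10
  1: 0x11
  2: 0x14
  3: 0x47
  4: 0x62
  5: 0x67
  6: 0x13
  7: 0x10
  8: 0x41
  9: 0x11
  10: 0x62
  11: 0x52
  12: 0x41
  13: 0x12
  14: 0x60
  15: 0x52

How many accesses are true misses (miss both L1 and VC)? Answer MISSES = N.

MISSES = 4

#0 0x10→b2/s0 MISS; vc=[]
#1 0x11→b2/s0 L1-HIT; vc=[]
#2 0x14→b2/s0 L1-HIT; vc=[]
#3 0x47→b8/s0 MISS; vc=[2]
#4 0x62→b12/s0 MISS; vc=[2,8]
#5 0x67→b12/s0 L1-HIT; vc=[2,8]
#6 0x13→b2/s0 VC-HIT; vc=[12,8]
#7 0x10→b2/s0 L1-HIT; vc=[12,8]
#8 0x41→b8/s0 VC-HIT; vc=[12,2]
#9 0x11→b2/s0 VC-HIT; vc=[12,8]
#10 0x62→b12/s0 VC-HIT; vc=[2,8]
#11 0x52→b10/s0 MISS; vc=[2,8,12]
#12 0x41→b8/s0 VC-HIT; vc=[2,10,12]
#13 0x12→b2/s0 VC-HIT; vc=[8,10,12]
#14 0x60→b12/s0 VC-HIT; vc=[8,10,2]
#15 0x52→b10/s0 VC-HIT; vc=[8,12,2]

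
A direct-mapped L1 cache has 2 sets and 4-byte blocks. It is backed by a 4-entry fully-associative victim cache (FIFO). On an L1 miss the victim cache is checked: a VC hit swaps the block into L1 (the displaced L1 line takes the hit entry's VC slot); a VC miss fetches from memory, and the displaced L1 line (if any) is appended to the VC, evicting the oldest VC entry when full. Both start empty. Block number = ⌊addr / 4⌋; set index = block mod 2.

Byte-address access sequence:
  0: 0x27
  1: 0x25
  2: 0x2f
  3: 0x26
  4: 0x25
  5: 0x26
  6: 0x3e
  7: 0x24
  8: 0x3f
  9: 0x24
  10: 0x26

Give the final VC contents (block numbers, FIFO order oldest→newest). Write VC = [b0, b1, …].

VC = [11, 15]

#0 0x27→b9/s1 MISS; vc=[]
#1 0x25→b9/s1 L1-HIT; vc=[]
#2 0x2f→b11/s1 MISS; vc=[9]
#3 0x26→b9/s1 VC-HIT; vc=[11]
#4 0x25→b9/s1 L1-HIT; vc=[11]
#5 0x26→b9/s1 L1-HIT; vc=[11]
#6 0x3e→b15/s1 MISS; vc=[11,9]
#7 0x24→b9/s1 VC-HIT; vc=[11,15]
#8 0x3f→b15/s1 VC-HIT; vc=[11,9]
#9 0x24→b9/s1 VC-HIT; vc=[11,15]
#10 0x26→b9/s1 L1-HIT; vc=[11,15]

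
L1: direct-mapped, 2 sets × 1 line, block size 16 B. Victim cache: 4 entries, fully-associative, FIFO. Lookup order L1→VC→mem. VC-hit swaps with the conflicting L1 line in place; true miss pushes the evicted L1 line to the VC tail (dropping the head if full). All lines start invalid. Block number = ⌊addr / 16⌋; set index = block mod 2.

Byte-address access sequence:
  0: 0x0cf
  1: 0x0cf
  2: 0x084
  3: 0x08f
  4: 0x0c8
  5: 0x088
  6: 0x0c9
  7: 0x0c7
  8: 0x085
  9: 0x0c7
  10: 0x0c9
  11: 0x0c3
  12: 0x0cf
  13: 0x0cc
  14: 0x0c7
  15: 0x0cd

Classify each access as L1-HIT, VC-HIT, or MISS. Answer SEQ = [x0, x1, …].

0: 0xcf (blk 12, set 0) → MISS  vc=[]
1: 0xcf (blk 12, set 0) → L1-HIT  vc=[]
2: 0x84 (blk 8, set 0) → MISS  vc=[12]
3: 0x8f (blk 8, set 0) → L1-HIT  vc=[12]
4: 0xc8 (blk 12, set 0) → VC-HIT  vc=[8]
5: 0x88 (blk 8, set 0) → VC-HIT  vc=[12]
6: 0xc9 (blk 12, set 0) → VC-HIT  vc=[8]
7: 0xc7 (blk 12, set 0) → L1-HIT  vc=[8]
8: 0x85 (blk 8, set 0) → VC-HIT  vc=[12]
9: 0xc7 (blk 12, set 0) → VC-HIT  vc=[8]
10: 0xc9 (blk 12, set 0) → L1-HIT  vc=[8]
11: 0xc3 (blk 12, set 0) → L1-HIT  vc=[8]
12: 0xcf (blk 12, set 0) → L1-HIT  vc=[8]
13: 0xcc (blk 12, set 0) → L1-HIT  vc=[8]
14: 0xc7 (blk 12, set 0) → L1-HIT  vc=[8]
15: 0xcd (blk 12, set 0) → L1-HIT  vc=[8]

SEQ = [MISS, L1-HIT, MISS, L1-HIT, VC-HIT, VC-HIT, VC-HIT, L1-HIT, VC-HIT, VC-HIT, L1-HIT, L1-HIT, L1-HIT, L1-HIT, L1-HIT, L1-HIT]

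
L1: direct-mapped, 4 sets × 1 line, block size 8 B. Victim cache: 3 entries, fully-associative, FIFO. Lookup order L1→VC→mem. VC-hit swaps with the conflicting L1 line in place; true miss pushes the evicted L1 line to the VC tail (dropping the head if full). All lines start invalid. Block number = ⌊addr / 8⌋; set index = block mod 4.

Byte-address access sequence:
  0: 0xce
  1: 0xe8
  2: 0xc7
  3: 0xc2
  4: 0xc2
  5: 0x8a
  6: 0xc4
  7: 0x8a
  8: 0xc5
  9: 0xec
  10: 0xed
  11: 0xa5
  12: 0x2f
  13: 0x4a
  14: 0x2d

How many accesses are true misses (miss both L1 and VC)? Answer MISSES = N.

0: 0xce (blk 25, set 1) → MISS  vc=[]
1: 0xe8 (blk 29, set 1) → MISS  vc=[25]
2: 0xc7 (blk 24, set 0) → MISS  vc=[25]
3: 0xc2 (blk 24, set 0) → L1-HIT  vc=[25]
4: 0xc2 (blk 24, set 0) → L1-HIT  vc=[25]
5: 0x8a (blk 17, set 1) → MISS  vc=[25, 29]
6: 0xc4 (blk 24, set 0) → L1-HIT  vc=[25, 29]
7: 0x8a (blk 17, set 1) → L1-HIT  vc=[25, 29]
8: 0xc5 (blk 24, set 0) → L1-HIT  vc=[25, 29]
9: 0xec (blk 29, set 1) → VC-HIT  vc=[25, 17]
10: 0xed (blk 29, set 1) → L1-HIT  vc=[25, 17]
11: 0xa5 (blk 20, set 0) → MISS  vc=[25, 17, 24]
12: 0x2f (blk 5, set 1) → MISS  vc=[17, 24, 29]
13: 0x4a (blk 9, set 1) → MISS  vc=[24, 29, 5]
14: 0x2d (blk 5, set 1) → VC-HIT  vc=[24, 29, 9]

MISSES = 7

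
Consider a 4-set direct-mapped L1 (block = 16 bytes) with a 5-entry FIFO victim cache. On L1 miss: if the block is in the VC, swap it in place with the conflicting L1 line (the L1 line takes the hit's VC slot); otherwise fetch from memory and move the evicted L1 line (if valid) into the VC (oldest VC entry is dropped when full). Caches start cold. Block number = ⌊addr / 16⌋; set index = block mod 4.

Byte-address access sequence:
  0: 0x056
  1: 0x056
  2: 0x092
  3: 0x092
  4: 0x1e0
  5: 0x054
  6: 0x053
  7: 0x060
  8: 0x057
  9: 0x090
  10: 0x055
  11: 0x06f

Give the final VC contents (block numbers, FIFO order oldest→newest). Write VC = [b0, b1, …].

#0 0x56→b5/s1 MISS; vc=[]
#1 0x56→b5/s1 L1-HIT; vc=[]
#2 0x92→b9/s1 MISS; vc=[5]
#3 0x92→b9/s1 L1-HIT; vc=[5]
#4 0x1e0→b30/s2 MISS; vc=[5]
#5 0x54→b5/s1 VC-HIT; vc=[9]
#6 0x53→b5/s1 L1-HIT; vc=[9]
#7 0x60→b6/s2 MISS; vc=[9,30]
#8 0x57→b5/s1 L1-HIT; vc=[9,30]
#9 0x90→b9/s1 VC-HIT; vc=[5,30]
#10 0x55→b5/s1 VC-HIT; vc=[9,30]
#11 0x6f→b6/s2 L1-HIT; vc=[9,30]

VC = [9, 30]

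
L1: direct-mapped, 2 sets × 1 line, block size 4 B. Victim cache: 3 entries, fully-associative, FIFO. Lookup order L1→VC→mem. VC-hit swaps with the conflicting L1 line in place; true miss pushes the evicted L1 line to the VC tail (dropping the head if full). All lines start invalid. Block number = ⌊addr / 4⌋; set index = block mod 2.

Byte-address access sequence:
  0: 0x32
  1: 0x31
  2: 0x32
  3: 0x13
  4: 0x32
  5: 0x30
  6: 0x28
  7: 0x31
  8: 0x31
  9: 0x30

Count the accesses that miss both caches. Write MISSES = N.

MISSES = 3

  [0] addr=0x32 blk=12 s=0: MISS | VC []
  [1] addr=0x31 blk=12 s=0: L1-HIT | VC []
  [2] addr=0x32 blk=12 s=0: L1-HIT | VC []
  [3] addr=0x13 blk=4 s=0: MISS | VC [12]
  [4] addr=0x32 blk=12 s=0: VC-HIT | VC [4]
  [5] addr=0x30 blk=12 s=0: L1-HIT | VC [4]
  [6] addr=0x28 blk=10 s=0: MISS | VC [4, 12]
  [7] addr=0x31 blk=12 s=0: VC-HIT | VC [4, 10]
  [8] addr=0x31 blk=12 s=0: L1-HIT | VC [4, 10]
  [9] addr=0x30 blk=12 s=0: L1-HIT | VC [4, 10]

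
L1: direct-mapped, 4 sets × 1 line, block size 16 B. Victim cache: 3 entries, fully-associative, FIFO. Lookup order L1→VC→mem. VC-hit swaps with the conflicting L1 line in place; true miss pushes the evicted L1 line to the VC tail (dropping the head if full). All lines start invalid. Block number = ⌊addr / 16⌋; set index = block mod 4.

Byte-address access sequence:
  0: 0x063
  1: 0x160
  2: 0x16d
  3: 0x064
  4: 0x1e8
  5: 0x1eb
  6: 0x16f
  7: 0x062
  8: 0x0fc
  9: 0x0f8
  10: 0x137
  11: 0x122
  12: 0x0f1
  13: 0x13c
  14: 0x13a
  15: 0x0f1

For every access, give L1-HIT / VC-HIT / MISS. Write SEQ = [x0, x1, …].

SEQ = [MISS, MISS, L1-HIT, VC-HIT, MISS, L1-HIT, VC-HIT, VC-HIT, MISS, L1-HIT, MISS, MISS, VC-HIT, VC-HIT, L1-HIT, VC-HIT]

  [0] addr=0x63 blk=6 s=2: MISS | VC []
  [1] addr=0x160 blk=22 s=2: MISS | VC [6]
  [2] addr=0x16d blk=22 s=2: L1-HIT | VC [6]
  [3] addr=0x64 blk=6 s=2: VC-HIT | VC [22]
  [4] addr=0x1e8 blk=30 s=2: MISS | VC [22, 6]
  [5] addr=0x1eb blk=30 s=2: L1-HIT | VC [22, 6]
  [6] addr=0x16f blk=22 s=2: VC-HIT | VC [30, 6]
  [7] addr=0x62 blk=6 s=2: VC-HIT | VC [30, 22]
  [8] addr=0xfc blk=15 s=3: MISS | VC [30, 22]
  [9] addr=0xf8 blk=15 s=3: L1-HIT | VC [30, 22]
  [10] addr=0x137 blk=19 s=3: MISS | VC [30, 22, 15]
  [11] addr=0x122 blk=18 s=2: MISS | VC [22, 15, 6]
  [12] addr=0xf1 blk=15 s=3: VC-HIT | VC [22, 19, 6]
  [13] addr=0x13c blk=19 s=3: VC-HIT | VC [22, 15, 6]
  [14] addr=0x13a blk=19 s=3: L1-HIT | VC [22, 15, 6]
  [15] addr=0xf1 blk=15 s=3: VC-HIT | VC [22, 19, 6]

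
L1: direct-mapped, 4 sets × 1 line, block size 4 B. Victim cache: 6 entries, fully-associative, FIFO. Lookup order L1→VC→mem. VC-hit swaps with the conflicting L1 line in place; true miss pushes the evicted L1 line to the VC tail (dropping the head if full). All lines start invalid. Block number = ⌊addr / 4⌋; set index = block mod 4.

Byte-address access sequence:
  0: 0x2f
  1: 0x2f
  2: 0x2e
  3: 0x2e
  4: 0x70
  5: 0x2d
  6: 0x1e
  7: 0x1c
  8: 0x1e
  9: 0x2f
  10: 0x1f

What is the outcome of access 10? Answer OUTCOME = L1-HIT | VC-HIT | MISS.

  [0] addr=0x2f blk=11 s=3: MISS | VC []
  [1] addr=0x2f blk=11 s=3: L1-HIT | VC []
  [2] addr=0x2e blk=11 s=3: L1-HIT | VC []
  [3] addr=0x2e blk=11 s=3: L1-HIT | VC []
  [4] addr=0x70 blk=28 s=0: MISS | VC []
  [5] addr=0x2d blk=11 s=3: L1-HIT | VC []
  [6] addr=0x1e blk=7 s=3: MISS | VC [11]
  [7] addr=0x1c blk=7 s=3: L1-HIT | VC [11]
  [8] addr=0x1e blk=7 s=3: L1-HIT | VC [11]
  [9] addr=0x2f blk=11 s=3: VC-HIT | VC [7]
  [10] addr=0x1f blk=7 s=3: VC-HIT | VC [11]

OUTCOME = VC-HIT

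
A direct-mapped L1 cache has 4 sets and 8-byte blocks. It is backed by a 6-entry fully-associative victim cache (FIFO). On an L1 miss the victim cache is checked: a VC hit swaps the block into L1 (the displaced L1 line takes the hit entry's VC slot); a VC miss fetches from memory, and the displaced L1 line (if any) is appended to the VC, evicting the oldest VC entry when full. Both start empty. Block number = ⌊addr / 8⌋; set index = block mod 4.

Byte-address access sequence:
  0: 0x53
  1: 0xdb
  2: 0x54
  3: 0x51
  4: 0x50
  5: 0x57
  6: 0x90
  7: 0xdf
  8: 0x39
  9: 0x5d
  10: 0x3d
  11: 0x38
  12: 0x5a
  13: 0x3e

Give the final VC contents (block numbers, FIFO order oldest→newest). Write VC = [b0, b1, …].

VC = [10, 27, 11]

  [0] addr=0x53 blk=10 s=2: MISS | VC []
  [1] addr=0xdb blk=27 s=3: MISS | VC []
  [2] addr=0x54 blk=10 s=2: L1-HIT | VC []
  [3] addr=0x51 blk=10 s=2: L1-HIT | VC []
  [4] addr=0x50 blk=10 s=2: L1-HIT | VC []
  [5] addr=0x57 blk=10 s=2: L1-HIT | VC []
  [6] addr=0x90 blk=18 s=2: MISS | VC [10]
  [7] addr=0xdf blk=27 s=3: L1-HIT | VC [10]
  [8] addr=0x39 blk=7 s=3: MISS | VC [10, 27]
  [9] addr=0x5d blk=11 s=3: MISS | VC [10, 27, 7]
  [10] addr=0x3d blk=7 s=3: VC-HIT | VC [10, 27, 11]
  [11] addr=0x38 blk=7 s=3: L1-HIT | VC [10, 27, 11]
  [12] addr=0x5a blk=11 s=3: VC-HIT | VC [10, 27, 7]
  [13] addr=0x3e blk=7 s=3: VC-HIT | VC [10, 27, 11]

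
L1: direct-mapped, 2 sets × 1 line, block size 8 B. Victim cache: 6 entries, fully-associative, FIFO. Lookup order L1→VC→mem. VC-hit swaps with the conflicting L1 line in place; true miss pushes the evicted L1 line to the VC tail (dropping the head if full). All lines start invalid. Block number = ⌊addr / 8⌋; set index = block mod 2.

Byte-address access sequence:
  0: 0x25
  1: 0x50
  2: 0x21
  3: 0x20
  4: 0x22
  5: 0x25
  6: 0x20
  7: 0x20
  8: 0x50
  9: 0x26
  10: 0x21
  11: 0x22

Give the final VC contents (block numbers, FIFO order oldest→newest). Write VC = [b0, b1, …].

  [0] addr=0x25 blk=4 s=0: MISS | VC []
  [1] addr=0x50 blk=10 s=0: MISS | VC [4]
  [2] addr=0x21 blk=4 s=0: VC-HIT | VC [10]
  [3] addr=0x20 blk=4 s=0: L1-HIT | VC [10]
  [4] addr=0x22 blk=4 s=0: L1-HIT | VC [10]
  [5] addr=0x25 blk=4 s=0: L1-HIT | VC [10]
  [6] addr=0x20 blk=4 s=0: L1-HIT | VC [10]
  [7] addr=0x20 blk=4 s=0: L1-HIT | VC [10]
  [8] addr=0x50 blk=10 s=0: VC-HIT | VC [4]
  [9] addr=0x26 blk=4 s=0: VC-HIT | VC [10]
  [10] addr=0x21 blk=4 s=0: L1-HIT | VC [10]
  [11] addr=0x22 blk=4 s=0: L1-HIT | VC [10]

VC = [10]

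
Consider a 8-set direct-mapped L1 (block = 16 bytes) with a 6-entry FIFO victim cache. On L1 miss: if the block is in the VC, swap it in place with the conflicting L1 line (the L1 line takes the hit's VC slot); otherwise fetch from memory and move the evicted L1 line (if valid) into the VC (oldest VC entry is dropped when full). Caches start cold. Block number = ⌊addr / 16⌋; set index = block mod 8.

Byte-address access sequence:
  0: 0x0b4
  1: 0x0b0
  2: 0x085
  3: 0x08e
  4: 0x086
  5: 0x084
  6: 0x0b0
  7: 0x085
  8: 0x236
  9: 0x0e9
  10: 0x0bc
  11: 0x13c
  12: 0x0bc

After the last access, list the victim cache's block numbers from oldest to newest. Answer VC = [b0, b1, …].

VC = [35, 19]

#0 0xb4→b11/s3 MISS; vc=[]
#1 0xb0→b11/s3 L1-HIT; vc=[]
#2 0x85→b8/s0 MISS; vc=[]
#3 0x8e→b8/s0 L1-HIT; vc=[]
#4 0x86→b8/s0 L1-HIT; vc=[]
#5 0x84→b8/s0 L1-HIT; vc=[]
#6 0xb0→b11/s3 L1-HIT; vc=[]
#7 0x85→b8/s0 L1-HIT; vc=[]
#8 0x236→b35/s3 MISS; vc=[11]
#9 0xe9→b14/s6 MISS; vc=[11]
#10 0xbc→b11/s3 VC-HIT; vc=[35]
#11 0x13c→b19/s3 MISS; vc=[35,11]
#12 0xbc→b11/s3 VC-HIT; vc=[35,19]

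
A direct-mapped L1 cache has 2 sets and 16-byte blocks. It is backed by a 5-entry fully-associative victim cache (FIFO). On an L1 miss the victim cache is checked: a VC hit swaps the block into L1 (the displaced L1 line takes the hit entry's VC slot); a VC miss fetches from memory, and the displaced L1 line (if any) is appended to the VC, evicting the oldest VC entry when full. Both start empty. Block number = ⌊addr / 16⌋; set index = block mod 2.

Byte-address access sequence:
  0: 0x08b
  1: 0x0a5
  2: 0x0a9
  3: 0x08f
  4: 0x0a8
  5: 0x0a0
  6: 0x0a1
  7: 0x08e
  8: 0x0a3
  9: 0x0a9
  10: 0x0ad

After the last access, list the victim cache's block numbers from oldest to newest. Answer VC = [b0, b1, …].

VC = [8]

  [0] addr=0x8b blk=8 s=0: MISS | VC []
  [1] addr=0xa5 blk=10 s=0: MISS | VC [8]
  [2] addr=0xa9 blk=10 s=0: L1-HIT | VC [8]
  [3] addr=0x8f blk=8 s=0: VC-HIT | VC [10]
  [4] addr=0xa8 blk=10 s=0: VC-HIT | VC [8]
  [5] addr=0xa0 blk=10 s=0: L1-HIT | VC [8]
  [6] addr=0xa1 blk=10 s=0: L1-HIT | VC [8]
  [7] addr=0x8e blk=8 s=0: VC-HIT | VC [10]
  [8] addr=0xa3 blk=10 s=0: VC-HIT | VC [8]
  [9] addr=0xa9 blk=10 s=0: L1-HIT | VC [8]
  [10] addr=0xad blk=10 s=0: L1-HIT | VC [8]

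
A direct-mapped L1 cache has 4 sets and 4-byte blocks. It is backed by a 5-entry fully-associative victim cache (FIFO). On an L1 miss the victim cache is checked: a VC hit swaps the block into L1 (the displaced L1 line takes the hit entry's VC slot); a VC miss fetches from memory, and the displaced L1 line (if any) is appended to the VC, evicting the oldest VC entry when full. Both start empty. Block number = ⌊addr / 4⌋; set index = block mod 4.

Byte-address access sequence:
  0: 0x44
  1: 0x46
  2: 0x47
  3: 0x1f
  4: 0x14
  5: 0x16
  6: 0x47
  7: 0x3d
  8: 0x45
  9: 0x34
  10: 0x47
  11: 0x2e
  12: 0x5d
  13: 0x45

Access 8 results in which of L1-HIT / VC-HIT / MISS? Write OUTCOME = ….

OUTCOME = L1-HIT

#0 0x44→b17/s1 MISS; vc=[]
#1 0x46→b17/s1 L1-HIT; vc=[]
#2 0x47→b17/s1 L1-HIT; vc=[]
#3 0x1f→b7/s3 MISS; vc=[]
#4 0x14→b5/s1 MISS; vc=[17]
#5 0x16→b5/s1 L1-HIT; vc=[17]
#6 0x47→b17/s1 VC-HIT; vc=[5]
#7 0x3d→b15/s3 MISS; vc=[5,7]
#8 0x45→b17/s1 L1-HIT; vc=[5,7]
#9 0x34→b13/s1 MISS; vc=[5,7,17]
#10 0x47→b17/s1 VC-HIT; vc=[5,7,13]
#11 0x2e→b11/s3 MISS; vc=[5,7,13,15]
#12 0x5d→b23/s3 MISS; vc=[5,7,13,15,11]
#13 0x45→b17/s1 L1-HIT; vc=[5,7,13,15,11]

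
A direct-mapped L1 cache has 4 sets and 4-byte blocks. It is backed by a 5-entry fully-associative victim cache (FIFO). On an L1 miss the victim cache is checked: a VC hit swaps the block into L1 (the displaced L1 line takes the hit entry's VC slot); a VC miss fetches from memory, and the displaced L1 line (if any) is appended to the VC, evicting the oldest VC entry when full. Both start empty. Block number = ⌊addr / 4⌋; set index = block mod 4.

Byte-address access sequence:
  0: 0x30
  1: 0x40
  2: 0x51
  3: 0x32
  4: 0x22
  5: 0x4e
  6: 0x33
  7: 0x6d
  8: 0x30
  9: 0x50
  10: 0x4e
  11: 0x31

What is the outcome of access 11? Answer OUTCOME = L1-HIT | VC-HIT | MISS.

#0 0x30→b12/s0 MISS; vc=[]
#1 0x40→b16/s0 MISS; vc=[12]
#2 0x51→b20/s0 MISS; vc=[12,16]
#3 0x32→b12/s0 VC-HIT; vc=[20,16]
#4 0x22→b8/s0 MISS; vc=[20,16,12]
#5 0x4e→b19/s3 MISS; vc=[20,16,12]
#6 0x33→b12/s0 VC-HIT; vc=[20,16,8]
#7 0x6d→b27/s3 MISS; vc=[20,16,8,19]
#8 0x30→b12/s0 L1-HIT; vc=[20,16,8,19]
#9 0x50→b20/s0 VC-HIT; vc=[12,16,8,19]
#10 0x4e→b19/s3 VC-HIT; vc=[12,16,8,27]
#11 0x31→b12/s0 VC-HIT; vc=[20,16,8,27]

OUTCOME = VC-HIT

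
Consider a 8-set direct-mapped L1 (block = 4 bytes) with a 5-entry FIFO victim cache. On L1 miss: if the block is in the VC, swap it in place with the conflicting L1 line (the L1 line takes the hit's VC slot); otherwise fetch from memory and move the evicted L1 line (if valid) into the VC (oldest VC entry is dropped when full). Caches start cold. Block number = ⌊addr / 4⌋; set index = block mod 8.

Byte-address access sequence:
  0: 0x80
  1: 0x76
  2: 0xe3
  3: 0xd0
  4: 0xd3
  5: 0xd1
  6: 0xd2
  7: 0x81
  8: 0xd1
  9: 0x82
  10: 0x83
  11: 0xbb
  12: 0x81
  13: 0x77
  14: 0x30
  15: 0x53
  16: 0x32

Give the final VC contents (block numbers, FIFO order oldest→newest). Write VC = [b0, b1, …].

#0 0x80→b32/s0 MISS; vc=[]
#1 0x76→b29/s5 MISS; vc=[]
#2 0xe3→b56/s0 MISS; vc=[32]
#3 0xd0→b52/s4 MISS; vc=[32]
#4 0xd3→b52/s4 L1-HIT; vc=[32]
#5 0xd1→b52/s4 L1-HIT; vc=[32]
#6 0xd2→b52/s4 L1-HIT; vc=[32]
#7 0x81→b32/s0 VC-HIT; vc=[56]
#8 0xd1→b52/s4 L1-HIT; vc=[56]
#9 0x82→b32/s0 L1-HIT; vc=[56]
#10 0x83→b32/s0 L1-HIT; vc=[56]
#11 0xbb→b46/s6 MISS; vc=[56]
#12 0x81→b32/s0 L1-HIT; vc=[56]
#13 0x77→b29/s5 L1-HIT; vc=[56]
#14 0x30→b12/s4 MISS; vc=[56,52]
#15 0x53→b20/s4 MISS; vc=[56,52,12]
#16 0x32→b12/s4 VC-HIT; vc=[56,52,20]

VC = [56, 52, 20]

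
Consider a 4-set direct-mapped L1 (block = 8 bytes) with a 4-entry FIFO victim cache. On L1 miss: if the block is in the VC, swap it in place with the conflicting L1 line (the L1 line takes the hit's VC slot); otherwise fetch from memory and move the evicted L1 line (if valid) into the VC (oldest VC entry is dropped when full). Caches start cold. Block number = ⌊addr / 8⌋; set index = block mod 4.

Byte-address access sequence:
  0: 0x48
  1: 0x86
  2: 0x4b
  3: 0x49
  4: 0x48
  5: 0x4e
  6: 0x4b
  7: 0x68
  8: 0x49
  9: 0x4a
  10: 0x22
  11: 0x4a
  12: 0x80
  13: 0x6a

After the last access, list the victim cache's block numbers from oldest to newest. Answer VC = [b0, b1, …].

VC = [9, 4]

#0 0x48→b9/s1 MISS; vc=[]
#1 0x86→b16/s0 MISS; vc=[]
#2 0x4b→b9/s1 L1-HIT; vc=[]
#3 0x49→b9/s1 L1-HIT; vc=[]
#4 0x48→b9/s1 L1-HIT; vc=[]
#5 0x4e→b9/s1 L1-HIT; vc=[]
#6 0x4b→b9/s1 L1-HIT; vc=[]
#7 0x68→b13/s1 MISS; vc=[9]
#8 0x49→b9/s1 VC-HIT; vc=[13]
#9 0x4a→b9/s1 L1-HIT; vc=[13]
#10 0x22→b4/s0 MISS; vc=[13,16]
#11 0x4a→b9/s1 L1-HIT; vc=[13,16]
#12 0x80→b16/s0 VC-HIT; vc=[13,4]
#13 0x6a→b13/s1 VC-HIT; vc=[9,4]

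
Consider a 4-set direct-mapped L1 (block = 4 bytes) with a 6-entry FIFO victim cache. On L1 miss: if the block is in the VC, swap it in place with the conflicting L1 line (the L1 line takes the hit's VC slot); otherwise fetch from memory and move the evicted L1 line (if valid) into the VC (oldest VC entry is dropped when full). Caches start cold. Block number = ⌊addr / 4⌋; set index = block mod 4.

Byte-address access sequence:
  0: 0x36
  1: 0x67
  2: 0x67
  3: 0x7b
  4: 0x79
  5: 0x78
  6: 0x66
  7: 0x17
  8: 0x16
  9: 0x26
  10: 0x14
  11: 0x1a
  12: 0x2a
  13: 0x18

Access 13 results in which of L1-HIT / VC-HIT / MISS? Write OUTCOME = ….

OUTCOME = VC-HIT

  [0] addr=0x36 blk=13 s=1: MISS | VC []
  [1] addr=0x67 blk=25 s=1: MISS | VC [13]
  [2] addr=0x67 blk=25 s=1: L1-HIT | VC [13]
  [3] addr=0x7b blk=30 s=2: MISS | VC [13]
  [4] addr=0x79 blk=30 s=2: L1-HIT | VC [13]
  [5] addr=0x78 blk=30 s=2: L1-HIT | VC [13]
  [6] addr=0x66 blk=25 s=1: L1-HIT | VC [13]
  [7] addr=0x17 blk=5 s=1: MISS | VC [13, 25]
  [8] addr=0x16 blk=5 s=1: L1-HIT | VC [13, 25]
  [9] addr=0x26 blk=9 s=1: MISS | VC [13, 25, 5]
  [10] addr=0x14 blk=5 s=1: VC-HIT | VC [13, 25, 9]
  [11] addr=0x1a blk=6 s=2: MISS | VC [13, 25, 9, 30]
  [12] addr=0x2a blk=10 s=2: MISS | VC [13, 25, 9, 30, 6]
  [13] addr=0x18 blk=6 s=2: VC-HIT | VC [13, 25, 9, 30, 10]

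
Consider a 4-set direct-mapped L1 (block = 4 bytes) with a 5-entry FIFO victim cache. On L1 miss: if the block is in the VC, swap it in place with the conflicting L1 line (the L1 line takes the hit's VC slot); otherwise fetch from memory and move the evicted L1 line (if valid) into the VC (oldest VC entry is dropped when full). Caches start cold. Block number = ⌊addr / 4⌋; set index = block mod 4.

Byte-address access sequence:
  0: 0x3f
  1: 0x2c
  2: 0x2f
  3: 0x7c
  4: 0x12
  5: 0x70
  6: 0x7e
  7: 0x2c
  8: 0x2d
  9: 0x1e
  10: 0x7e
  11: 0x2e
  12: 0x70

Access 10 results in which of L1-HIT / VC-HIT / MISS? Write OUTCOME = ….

#0 0x3f→b15/s3 MISS; vc=[]
#1 0x2c→b11/s3 MISS; vc=[15]
#2 0x2f→b11/s3 L1-HIT; vc=[15]
#3 0x7c→b31/s3 MISS; vc=[15,11]
#4 0x12→b4/s0 MISS; vc=[15,11]
#5 0x70→b28/s0 MISS; vc=[15,11,4]
#6 0x7e→b31/s3 L1-HIT; vc=[15,11,4]
#7 0x2c→b11/s3 VC-HIT; vc=[15,31,4]
#8 0x2d→b11/s3 L1-HIT; vc=[15,31,4]
#9 0x1e→b7/s3 MISS; vc=[15,31,4,11]
#10 0x7e→b31/s3 VC-HIT; vc=[15,7,4,11]
#11 0x2e→b11/s3 VC-HIT; vc=[15,7,4,31]
#12 0x70→b28/s0 L1-HIT; vc=[15,7,4,31]

OUTCOME = VC-HIT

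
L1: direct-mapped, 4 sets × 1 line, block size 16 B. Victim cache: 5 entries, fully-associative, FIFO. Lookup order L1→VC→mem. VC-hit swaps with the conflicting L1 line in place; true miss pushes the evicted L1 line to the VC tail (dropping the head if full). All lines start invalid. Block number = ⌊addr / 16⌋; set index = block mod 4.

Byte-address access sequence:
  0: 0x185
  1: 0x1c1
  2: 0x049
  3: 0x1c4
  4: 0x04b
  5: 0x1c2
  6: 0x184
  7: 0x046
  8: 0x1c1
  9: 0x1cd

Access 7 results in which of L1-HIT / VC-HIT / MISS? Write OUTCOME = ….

OUTCOME = VC-HIT

0: 0x185 (blk 24, set 0) → MISS  vc=[]
1: 0x1c1 (blk 28, set 0) → MISS  vc=[24]
2: 0x49 (blk 4, set 0) → MISS  vc=[24, 28]
3: 0x1c4 (blk 28, set 0) → VC-HIT  vc=[24, 4]
4: 0x4b (blk 4, set 0) → VC-HIT  vc=[24, 28]
5: 0x1c2 (blk 28, set 0) → VC-HIT  vc=[24, 4]
6: 0x184 (blk 24, set 0) → VC-HIT  vc=[28, 4]
7: 0x46 (blk 4, set 0) → VC-HIT  vc=[28, 24]
8: 0x1c1 (blk 28, set 0) → VC-HIT  vc=[4, 24]
9: 0x1cd (blk 28, set 0) → L1-HIT  vc=[4, 24]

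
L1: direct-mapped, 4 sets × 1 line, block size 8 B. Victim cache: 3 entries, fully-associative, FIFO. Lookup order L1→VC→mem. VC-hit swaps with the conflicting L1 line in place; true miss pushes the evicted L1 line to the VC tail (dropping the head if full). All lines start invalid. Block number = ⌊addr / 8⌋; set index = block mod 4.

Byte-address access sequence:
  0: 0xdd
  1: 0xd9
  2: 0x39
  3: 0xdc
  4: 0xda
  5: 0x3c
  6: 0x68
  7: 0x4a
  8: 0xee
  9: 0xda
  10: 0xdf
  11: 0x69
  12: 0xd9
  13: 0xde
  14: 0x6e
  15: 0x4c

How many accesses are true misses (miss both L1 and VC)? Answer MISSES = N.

#0 0xdd→b27/s3 MISS; vc=[]
#1 0xd9→b27/s3 L1-HIT; vc=[]
#2 0x39→b7/s3 MISS; vc=[27]
#3 0xdc→b27/s3 VC-HIT; vc=[7]
#4 0xda→b27/s3 L1-HIT; vc=[7]
#5 0x3c→b7/s3 VC-HIT; vc=[27]
#6 0x68→b13/s1 MISS; vc=[27]
#7 0x4a→b9/s1 MISS; vc=[27,13]
#8 0xee→b29/s1 MISS; vc=[27,13,9]
#9 0xda→b27/s3 VC-HIT; vc=[7,13,9]
#10 0xdf→b27/s3 L1-HIT; vc=[7,13,9]
#11 0x69→b13/s1 VC-HIT; vc=[7,29,9]
#12 0xd9→b27/s3 L1-HIT; vc=[7,29,9]
#13 0xde→b27/s3 L1-HIT; vc=[7,29,9]
#14 0x6e→b13/s1 L1-HIT; vc=[7,29,9]
#15 0x4c→b9/s1 VC-HIT; vc=[7,29,13]

MISSES = 5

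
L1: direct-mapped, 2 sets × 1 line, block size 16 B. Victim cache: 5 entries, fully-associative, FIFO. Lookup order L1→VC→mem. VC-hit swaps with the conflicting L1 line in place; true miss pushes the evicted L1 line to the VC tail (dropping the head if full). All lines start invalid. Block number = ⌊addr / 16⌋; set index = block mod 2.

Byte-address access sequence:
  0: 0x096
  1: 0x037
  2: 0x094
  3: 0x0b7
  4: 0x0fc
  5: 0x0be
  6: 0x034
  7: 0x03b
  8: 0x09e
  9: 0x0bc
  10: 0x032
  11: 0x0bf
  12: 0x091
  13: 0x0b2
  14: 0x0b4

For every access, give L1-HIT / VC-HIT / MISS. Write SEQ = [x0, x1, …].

#0 0x96→b9/s1 MISS; vc=[]
#1 0x37→b3/s1 MISS; vc=[9]
#2 0x94→b9/s1 VC-HIT; vc=[3]
#3 0xb7→b11/s1 MISS; vc=[3,9]
#4 0xfc→b15/s1 MISS; vc=[3,9,11]
#5 0xbe→b11/s1 VC-HIT; vc=[3,9,15]
#6 0x34→b3/s1 VC-HIT; vc=[11,9,15]
#7 0x3b→b3/s1 L1-HIT; vc=[11,9,15]
#8 0x9e→b9/s1 VC-HIT; vc=[11,3,15]
#9 0xbc→b11/s1 VC-HIT; vc=[9,3,15]
#10 0x32→b3/s1 VC-HIT; vc=[9,11,15]
#11 0xbf→b11/s1 VC-HIT; vc=[9,3,15]
#12 0x91→b9/s1 VC-HIT; vc=[11,3,15]
#13 0xb2→b11/s1 VC-HIT; vc=[9,3,15]
#14 0xb4→b11/s1 L1-HIT; vc=[9,3,15]

SEQ = [MISS, MISS, VC-HIT, MISS, MISS, VC-HIT, VC-HIT, L1-HIT, VC-HIT, VC-HIT, VC-HIT, VC-HIT, VC-HIT, VC-HIT, L1-HIT]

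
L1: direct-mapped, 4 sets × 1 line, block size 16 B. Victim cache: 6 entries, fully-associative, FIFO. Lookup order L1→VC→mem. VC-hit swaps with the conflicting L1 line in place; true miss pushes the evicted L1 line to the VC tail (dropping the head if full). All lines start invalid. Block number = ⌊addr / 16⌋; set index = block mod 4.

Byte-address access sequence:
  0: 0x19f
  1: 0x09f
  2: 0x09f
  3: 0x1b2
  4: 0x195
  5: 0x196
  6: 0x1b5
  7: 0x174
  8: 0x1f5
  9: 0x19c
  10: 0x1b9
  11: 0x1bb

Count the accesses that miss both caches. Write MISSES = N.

MISSES = 5

0: 0x19f (blk 25, set 1) → MISS  vc=[]
1: 0x9f (blk 9, set 1) → MISS  vc=[25]
2: 0x9f (blk 9, set 1) → L1-HIT  vc=[25]
3: 0x1b2 (blk 27, set 3) → MISS  vc=[25]
4: 0x195 (blk 25, set 1) → VC-HIT  vc=[9]
5: 0x196 (blk 25, set 1) → L1-HIT  vc=[9]
6: 0x1b5 (blk 27, set 3) → L1-HIT  vc=[9]
7: 0x174 (blk 23, set 3) → MISS  vc=[9, 27]
8: 0x1f5 (blk 31, set 3) → MISS  vc=[9, 27, 23]
9: 0x19c (blk 25, set 1) → L1-HIT  vc=[9, 27, 23]
10: 0x1b9 (blk 27, set 3) → VC-HIT  vc=[9, 31, 23]
11: 0x1bb (blk 27, set 3) → L1-HIT  vc=[9, 31, 23]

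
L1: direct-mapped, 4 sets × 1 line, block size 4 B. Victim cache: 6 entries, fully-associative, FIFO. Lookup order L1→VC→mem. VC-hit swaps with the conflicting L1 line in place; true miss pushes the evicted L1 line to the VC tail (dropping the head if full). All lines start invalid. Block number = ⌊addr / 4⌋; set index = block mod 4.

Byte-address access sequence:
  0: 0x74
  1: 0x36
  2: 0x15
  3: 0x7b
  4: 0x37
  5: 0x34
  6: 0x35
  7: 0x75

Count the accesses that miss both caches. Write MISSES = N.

0: 0x74 (blk 29, set 1) → MISS  vc=[]
1: 0x36 (blk 13, set 1) → MISS  vc=[29]
2: 0x15 (blk 5, set 1) → MISS  vc=[29, 13]
3: 0x7b (blk 30, set 2) → MISS  vc=[29, 13]
4: 0x37 (blk 13, set 1) → VC-HIT  vc=[29, 5]
5: 0x34 (blk 13, set 1) → L1-HIT  vc=[29, 5]
6: 0x35 (blk 13, set 1) → L1-HIT  vc=[29, 5]
7: 0x75 (blk 29, set 1) → VC-HIT  vc=[13, 5]

MISSES = 4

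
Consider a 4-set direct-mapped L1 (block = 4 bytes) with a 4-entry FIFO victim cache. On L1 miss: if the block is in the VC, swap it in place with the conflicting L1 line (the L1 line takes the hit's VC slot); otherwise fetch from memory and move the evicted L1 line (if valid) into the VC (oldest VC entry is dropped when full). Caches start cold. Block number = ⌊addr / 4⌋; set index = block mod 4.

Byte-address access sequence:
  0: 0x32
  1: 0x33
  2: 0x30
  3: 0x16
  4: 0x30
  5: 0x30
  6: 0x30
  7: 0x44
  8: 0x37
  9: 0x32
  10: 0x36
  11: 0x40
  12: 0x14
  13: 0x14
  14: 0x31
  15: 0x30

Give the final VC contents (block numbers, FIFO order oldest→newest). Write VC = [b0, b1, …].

  [0] addr=0x32 blk=12 s=0: MISS | VC []
  [1] addr=0x33 blk=12 s=0: L1-HIT | VC []
  [2] addr=0x30 blk=12 s=0: L1-HIT | VC []
  [3] addr=0x16 blk=5 s=1: MISS | VC []
  [4] addr=0x30 blk=12 s=0: L1-HIT | VC []
  [5] addr=0x30 blk=12 s=0: L1-HIT | VC []
  [6] addr=0x30 blk=12 s=0: L1-HIT | VC []
  [7] addr=0x44 blk=17 s=1: MISS | VC [5]
  [8] addr=0x37 blk=13 s=1: MISS | VC [5, 17]
  [9] addr=0x32 blk=12 s=0: L1-HIT | VC [5, 17]
  [10] addr=0x36 blk=13 s=1: L1-HIT | VC [5, 17]
  [11] addr=0x40 blk=16 s=0: MISS | VC [5, 17, 12]
  [12] addr=0x14 blk=5 s=1: VC-HIT | VC [13, 17, 12]
  [13] addr=0x14 blk=5 s=1: L1-HIT | VC [13, 17, 12]
  [14] addr=0x31 blk=12 s=0: VC-HIT | VC [13, 17, 16]
  [15] addr=0x30 blk=12 s=0: L1-HIT | VC [13, 17, 16]

VC = [13, 17, 16]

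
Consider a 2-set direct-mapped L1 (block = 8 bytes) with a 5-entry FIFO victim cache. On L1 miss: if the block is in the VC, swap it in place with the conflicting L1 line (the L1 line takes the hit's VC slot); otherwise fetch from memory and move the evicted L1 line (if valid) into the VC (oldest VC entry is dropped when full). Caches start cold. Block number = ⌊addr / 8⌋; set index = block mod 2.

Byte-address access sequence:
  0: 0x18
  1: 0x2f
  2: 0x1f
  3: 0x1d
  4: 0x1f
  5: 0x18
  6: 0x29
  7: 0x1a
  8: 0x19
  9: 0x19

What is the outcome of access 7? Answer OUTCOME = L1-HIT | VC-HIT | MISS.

  [0] addr=0x18 blk=3 s=1: MISS | VC []
  [1] addr=0x2f blk=5 s=1: MISS | VC [3]
  [2] addr=0x1f blk=3 s=1: VC-HIT | VC [5]
  [3] addr=0x1d blk=3 s=1: L1-HIT | VC [5]
  [4] addr=0x1f blk=3 s=1: L1-HIT | VC [5]
  [5] addr=0x18 blk=3 s=1: L1-HIT | VC [5]
  [6] addr=0x29 blk=5 s=1: VC-HIT | VC [3]
  [7] addr=0x1a blk=3 s=1: VC-HIT | VC [5]
  [8] addr=0x19 blk=3 s=1: L1-HIT | VC [5]
  [9] addr=0x19 blk=3 s=1: L1-HIT | VC [5]

OUTCOME = VC-HIT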